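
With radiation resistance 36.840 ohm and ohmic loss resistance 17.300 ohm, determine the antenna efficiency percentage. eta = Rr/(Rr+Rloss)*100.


eta = 36.840 / (36.840 + 17.300) * 100 = 68.05%

68.05%


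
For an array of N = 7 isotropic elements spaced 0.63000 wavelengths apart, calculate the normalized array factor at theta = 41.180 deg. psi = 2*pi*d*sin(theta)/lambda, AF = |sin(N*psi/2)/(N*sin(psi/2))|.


psi = 2*pi*0.63000*sin(41.180 deg) = 2.606321 rad
AF = |sin(7*2.606321/2) / (7*sin(2.606321/2))| = 0.04415

0.04415


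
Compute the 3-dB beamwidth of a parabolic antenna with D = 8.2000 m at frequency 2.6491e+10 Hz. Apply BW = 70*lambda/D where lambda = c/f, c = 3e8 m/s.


lambda = c / f = 3.0000e+08 / 2.6491e+10 = 0.01132460 m
BW = 70 * 0.01132460 / 8.2000 = 0.09667 deg

0.09667 deg


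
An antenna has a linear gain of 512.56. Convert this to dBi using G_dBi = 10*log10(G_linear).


G_dBi = 10 * log10(512.56) = 27.10 dBi

27.10 dBi


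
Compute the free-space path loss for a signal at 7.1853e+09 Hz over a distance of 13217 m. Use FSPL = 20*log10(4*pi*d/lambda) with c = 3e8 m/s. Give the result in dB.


lambda = c / f = 3.0000e+08 / 7.1853e+09 = 0.04175191 m
FSPL = 20 * log10(4*pi*13217/0.04175191) = 132.0 dB

132.0 dB


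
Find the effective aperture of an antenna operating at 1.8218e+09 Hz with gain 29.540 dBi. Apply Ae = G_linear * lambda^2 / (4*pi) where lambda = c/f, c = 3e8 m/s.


lambda = c / f = 3.0000e+08 / 1.8218e+09 = 0.1646723 m
G_linear = 10^(29.540/10) = 899.4976
Ae = G_linear * lambda^2 / (4*pi) = 899.4976 * 0.1646723^2 / (4*pi) = 1.941 m^2

1.941 m^2


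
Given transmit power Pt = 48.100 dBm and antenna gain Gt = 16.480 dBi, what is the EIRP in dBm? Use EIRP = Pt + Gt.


EIRP = Pt + Gt = 48.100 + 16.480 = 64.58 dBm

64.58 dBm


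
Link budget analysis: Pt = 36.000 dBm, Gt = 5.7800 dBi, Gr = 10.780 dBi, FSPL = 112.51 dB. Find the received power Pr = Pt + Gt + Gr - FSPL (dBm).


Pr = 36.000 + 5.7800 + 10.780 - 112.51 = -59.95 dBm

-59.95 dBm


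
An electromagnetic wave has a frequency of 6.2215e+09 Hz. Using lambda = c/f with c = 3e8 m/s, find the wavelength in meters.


lambda = c / f = 3.0000e+08 / 6.2215e+09 = 0.04822 m

0.04822 m


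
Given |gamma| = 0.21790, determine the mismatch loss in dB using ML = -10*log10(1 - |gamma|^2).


ML = -10 * log10(1 - 0.21790^2) = -10 * log10(0.95251959) = 0.2113 dB

0.2113 dB


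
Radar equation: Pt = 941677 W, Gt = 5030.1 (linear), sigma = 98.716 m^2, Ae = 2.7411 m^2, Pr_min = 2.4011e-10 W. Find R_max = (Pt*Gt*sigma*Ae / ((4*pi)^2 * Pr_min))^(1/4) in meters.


R^4 = 941677*5030.1*98.716*2.7411 / ((4*pi)^2 * 2.4011e-10) = 3.380345e+19
R_max = 3.380345e+19^0.25 = 76250 m

76250 m


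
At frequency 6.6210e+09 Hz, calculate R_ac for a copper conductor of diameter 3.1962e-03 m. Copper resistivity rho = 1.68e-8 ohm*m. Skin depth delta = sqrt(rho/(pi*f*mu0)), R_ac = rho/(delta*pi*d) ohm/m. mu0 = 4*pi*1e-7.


delta = sqrt(1.68e-8 / (pi * 6.6210e+09 * 4*pi*1e-7)) = 8.017020e-07 m
R_ac = 1.68e-8 / (8.017020e-07 * pi * 3.1962e-03) = 2.087 ohm/m

2.087 ohm/m


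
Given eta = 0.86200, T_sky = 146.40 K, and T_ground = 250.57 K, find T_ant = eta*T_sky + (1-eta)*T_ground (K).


T_ant = 0.86200 * 146.40 + (1 - 0.86200) * 250.57 = 160.8 K

160.8 K


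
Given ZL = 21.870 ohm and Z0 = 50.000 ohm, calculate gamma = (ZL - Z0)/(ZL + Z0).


gamma = (21.870 - 50.000) / (21.870 + 50.000) = -0.3914

-0.3914


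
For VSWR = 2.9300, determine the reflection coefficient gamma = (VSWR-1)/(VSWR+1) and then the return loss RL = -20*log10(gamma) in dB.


gamma = (2.9300 - 1) / (2.9300 + 1) = 0.4910941
RL = -20 * log10(0.4910941) = 6.177 dB

6.177 dB


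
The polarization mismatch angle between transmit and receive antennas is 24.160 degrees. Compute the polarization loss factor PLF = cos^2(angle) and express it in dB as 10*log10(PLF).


PLF_linear = cos^2(24.160 deg) = 0.8324848
PLF_dB = 10 * log10(0.8324848) = -0.7962 dB

-0.7962 dB


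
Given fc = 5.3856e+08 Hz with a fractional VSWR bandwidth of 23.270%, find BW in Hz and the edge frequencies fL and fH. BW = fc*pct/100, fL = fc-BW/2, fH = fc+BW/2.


BW = 5.3856e+08 * 23.270/100 = 1.253229e+08 Hz
fL = 5.3856e+08 - 1.253229e+08/2 = 4.759e+08 Hz
fH = 5.3856e+08 + 1.253229e+08/2 = 6.012e+08 Hz

BW=1.253e+08 Hz, fL=4.759e+08 Hz, fH=6.012e+08 Hz


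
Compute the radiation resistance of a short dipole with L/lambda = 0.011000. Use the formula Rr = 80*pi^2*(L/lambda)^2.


Rr = 80 * pi^2 * (0.011000)^2 = 80 * 9.869604 * 1.210000e-04 = 0.09554 ohm

0.09554 ohm


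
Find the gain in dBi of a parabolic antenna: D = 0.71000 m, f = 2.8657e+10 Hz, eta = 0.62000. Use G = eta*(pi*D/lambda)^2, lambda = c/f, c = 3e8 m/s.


lambda = c / f = 3.0000e+08 / 2.8657e+10 = 0.01046865 m
G_linear = 0.62000 * (pi * 0.71000 / 0.01046865)^2 = 28146.65
G_dBi = 10 * log10(28146.65) = 44.49 dBi

44.49 dBi


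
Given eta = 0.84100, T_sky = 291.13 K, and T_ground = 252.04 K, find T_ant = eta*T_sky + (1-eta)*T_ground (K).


T_ant = 0.84100 * 291.13 + (1 - 0.84100) * 252.04 = 284.9 K

284.9 K


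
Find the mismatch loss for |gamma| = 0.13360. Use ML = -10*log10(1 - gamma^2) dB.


ML = -10 * log10(1 - 0.13360^2) = -10 * log10(0.98215104) = 0.07822 dB

0.07822 dB


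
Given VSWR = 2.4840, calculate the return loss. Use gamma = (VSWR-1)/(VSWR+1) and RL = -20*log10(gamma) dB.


gamma = (2.4840 - 1) / (2.4840 + 1) = 0.4259472
RL = -20 * log10(0.4259472) = 7.413 dB

7.413 dB


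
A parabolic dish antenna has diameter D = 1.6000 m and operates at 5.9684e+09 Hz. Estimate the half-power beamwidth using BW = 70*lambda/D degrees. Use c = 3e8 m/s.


lambda = c / f = 3.0000e+08 / 5.9684e+09 = 0.05026473 m
BW = 70 * 0.05026473 / 1.6000 = 2.199 deg

2.199 deg


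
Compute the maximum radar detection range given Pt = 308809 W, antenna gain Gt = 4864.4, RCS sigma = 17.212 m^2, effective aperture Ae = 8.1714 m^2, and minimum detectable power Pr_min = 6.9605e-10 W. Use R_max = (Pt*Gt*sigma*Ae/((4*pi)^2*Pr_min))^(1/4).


R^4 = 308809*4864.4*17.212*8.1714 / ((4*pi)^2 * 6.9605e-10) = 1.922148e+18
R_max = 1.922148e+18^0.25 = 37235 m

37235 m


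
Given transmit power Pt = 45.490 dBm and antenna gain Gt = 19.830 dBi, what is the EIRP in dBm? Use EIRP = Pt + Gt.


EIRP = Pt + Gt = 45.490 + 19.830 = 65.32 dBm

65.32 dBm


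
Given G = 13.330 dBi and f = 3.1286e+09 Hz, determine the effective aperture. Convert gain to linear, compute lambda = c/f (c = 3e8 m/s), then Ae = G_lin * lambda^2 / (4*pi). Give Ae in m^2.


lambda = c / f = 3.0000e+08 / 3.1286e+09 = 0.09588954 m
G_linear = 10^(13.330/10) = 21.52782
Ae = G_linear * lambda^2 / (4*pi) = 21.52782 * 0.09588954^2 / (4*pi) = 0.01575 m^2

0.01575 m^2


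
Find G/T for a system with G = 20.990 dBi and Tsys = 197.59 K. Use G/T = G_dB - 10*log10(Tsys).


G/T = 20.990 - 10*log10(197.59) = 20.990 - 22.95765 = -1.968 dB/K

-1.968 dB/K


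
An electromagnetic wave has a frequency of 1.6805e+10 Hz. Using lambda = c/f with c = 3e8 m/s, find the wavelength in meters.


lambda = c / f = 3.0000e+08 / 1.6805e+10 = 0.01785 m

0.01785 m


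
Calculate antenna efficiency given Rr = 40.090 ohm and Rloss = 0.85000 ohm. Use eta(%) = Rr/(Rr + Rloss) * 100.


eta = 40.090 / (40.090 + 0.85000) * 100 = 97.92%

97.92%


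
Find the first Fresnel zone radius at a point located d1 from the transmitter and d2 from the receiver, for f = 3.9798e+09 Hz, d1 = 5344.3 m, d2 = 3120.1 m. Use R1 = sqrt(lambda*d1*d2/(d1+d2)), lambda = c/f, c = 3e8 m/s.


lambda = c / f = 3.0000e+08 / 3.9798e+09 = 0.07538067 m
R1 = sqrt(0.07538067 * 5344.3 * 3120.1 / (5344.3 + 3120.1)) = 12.19 m

12.19 m


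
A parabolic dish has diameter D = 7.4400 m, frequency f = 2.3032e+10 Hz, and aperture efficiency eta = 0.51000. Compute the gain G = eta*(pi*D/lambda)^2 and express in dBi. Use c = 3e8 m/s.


lambda = c / f = 3.0000e+08 / 2.3032e+10 = 0.01302536 m
G_linear = 0.51000 * (pi * 7.4400 / 0.01302536)^2 = 1.642239e+06
G_dBi = 10 * log10(1.642239e+06) = 62.15 dBi

62.15 dBi


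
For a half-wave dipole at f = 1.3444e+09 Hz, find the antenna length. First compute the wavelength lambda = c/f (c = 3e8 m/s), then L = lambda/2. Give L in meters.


lambda = c / f = 3.0000e+08 / 1.3444e+09 = 0.2231479 m
L = lambda / 2 = 0.2231479 / 2 = 0.1116 m

0.1116 m


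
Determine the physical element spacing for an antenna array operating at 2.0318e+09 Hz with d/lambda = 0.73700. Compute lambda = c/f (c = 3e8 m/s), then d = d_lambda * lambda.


lambda = c / f = 3.0000e+08 / 2.0318e+09 = 0.1476523 m
d = 0.73700 * 0.1476523 = 0.1088 m

0.1088 m


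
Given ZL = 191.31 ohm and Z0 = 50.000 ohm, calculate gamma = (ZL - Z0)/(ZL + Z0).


gamma = (191.31 - 50.000) / (191.31 + 50.000) = 0.5856

0.5856


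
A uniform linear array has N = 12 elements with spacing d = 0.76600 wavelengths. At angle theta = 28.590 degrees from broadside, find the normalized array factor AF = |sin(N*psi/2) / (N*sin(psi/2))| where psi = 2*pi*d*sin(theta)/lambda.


psi = 2*pi*0.76600*sin(28.590 deg) = 2.303168 rad
AF = |sin(12*2.303168/2) / (12*sin(2.303168/2))| = 0.08665

0.08665


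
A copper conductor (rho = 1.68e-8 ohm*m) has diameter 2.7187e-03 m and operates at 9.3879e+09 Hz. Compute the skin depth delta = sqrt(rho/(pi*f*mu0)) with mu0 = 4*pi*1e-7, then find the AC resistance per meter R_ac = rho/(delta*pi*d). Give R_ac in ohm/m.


delta = sqrt(1.68e-8 / (pi * 9.3879e+09 * 4*pi*1e-7)) = 6.732720e-07 m
R_ac = 1.68e-8 / (6.732720e-07 * pi * 2.7187e-03) = 2.922 ohm/m

2.922 ohm/m


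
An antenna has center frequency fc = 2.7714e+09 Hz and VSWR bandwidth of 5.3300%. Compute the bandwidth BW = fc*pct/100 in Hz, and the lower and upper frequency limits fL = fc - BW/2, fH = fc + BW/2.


BW = 2.7714e+09 * 5.3300/100 = 1.477156e+08 Hz
fL = 2.7714e+09 - 1.477156e+08/2 = 2.698e+09 Hz
fH = 2.7714e+09 + 1.477156e+08/2 = 2.845e+09 Hz

BW=1.477e+08 Hz, fL=2.698e+09 Hz, fH=2.845e+09 Hz


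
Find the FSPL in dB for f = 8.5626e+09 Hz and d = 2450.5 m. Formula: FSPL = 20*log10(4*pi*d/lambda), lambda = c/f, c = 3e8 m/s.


lambda = c / f = 3.0000e+08 / 8.5626e+09 = 0.03503609 m
FSPL = 20 * log10(4*pi*2450.5/0.03503609) = 118.9 dB

118.9 dB


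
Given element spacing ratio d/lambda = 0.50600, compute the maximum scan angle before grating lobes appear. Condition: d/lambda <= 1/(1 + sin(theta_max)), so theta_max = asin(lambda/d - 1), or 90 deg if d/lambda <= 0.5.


lambda/d - 1 = 1/0.50600 - 1 = 0.9762846
theta_max = asin(0.9762846) = 77.50 deg

77.50 deg


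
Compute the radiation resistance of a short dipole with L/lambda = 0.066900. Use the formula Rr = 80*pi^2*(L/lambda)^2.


Rr = 80 * pi^2 * (0.066900)^2 = 80 * 9.869604 * 4.475610e-03 = 3.534 ohm

3.534 ohm


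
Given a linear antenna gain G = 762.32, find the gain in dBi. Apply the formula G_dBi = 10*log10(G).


G_dBi = 10 * log10(762.32) = 28.82 dBi

28.82 dBi


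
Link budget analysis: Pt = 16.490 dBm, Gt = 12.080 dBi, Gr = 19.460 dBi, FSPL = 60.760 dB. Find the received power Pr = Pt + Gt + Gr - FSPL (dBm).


Pr = 16.490 + 12.080 + 19.460 - 60.760 = -12.73 dBm

-12.73 dBm


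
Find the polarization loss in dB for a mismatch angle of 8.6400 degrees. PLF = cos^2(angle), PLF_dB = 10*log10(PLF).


PLF_linear = cos^2(8.6400 deg) = 0.9774323
PLF_dB = 10 * log10(0.9774323) = -0.09913 dB

-0.09913 dB


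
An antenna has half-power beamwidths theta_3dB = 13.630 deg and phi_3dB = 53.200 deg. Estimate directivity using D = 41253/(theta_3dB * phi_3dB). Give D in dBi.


D_linear = 41253 / (13.630 * 53.200) = 56.89159
D_dBi = 10 * log10(56.89159) = 17.55 dBi

17.55 dBi


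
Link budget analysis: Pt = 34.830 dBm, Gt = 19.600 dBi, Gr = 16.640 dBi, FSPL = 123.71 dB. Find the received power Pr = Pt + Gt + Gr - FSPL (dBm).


Pr = 34.830 + 19.600 + 16.640 - 123.71 = -52.64 dBm

-52.64 dBm


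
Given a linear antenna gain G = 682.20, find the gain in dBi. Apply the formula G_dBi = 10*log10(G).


G_dBi = 10 * log10(682.20) = 28.34 dBi

28.34 dBi


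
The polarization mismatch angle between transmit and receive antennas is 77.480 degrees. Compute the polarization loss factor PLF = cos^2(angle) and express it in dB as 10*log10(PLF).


PLF_linear = cos^2(77.480 deg) = 0.04699374
PLF_dB = 10 * log10(0.04699374) = -13.28 dB

-13.28 dB


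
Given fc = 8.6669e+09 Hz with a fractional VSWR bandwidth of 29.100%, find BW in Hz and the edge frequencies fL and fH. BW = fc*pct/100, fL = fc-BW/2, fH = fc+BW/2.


BW = 8.6669e+09 * 29.100/100 = 2.522068e+09 Hz
fL = 8.6669e+09 - 2.522068e+09/2 = 7.406e+09 Hz
fH = 8.6669e+09 + 2.522068e+09/2 = 9.928e+09 Hz

BW=2.522e+09 Hz, fL=7.406e+09 Hz, fH=9.928e+09 Hz


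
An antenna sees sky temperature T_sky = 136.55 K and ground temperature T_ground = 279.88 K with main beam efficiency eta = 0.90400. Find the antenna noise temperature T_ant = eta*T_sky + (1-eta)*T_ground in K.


T_ant = 0.90400 * 136.55 + (1 - 0.90400) * 279.88 = 150.3 K

150.3 K


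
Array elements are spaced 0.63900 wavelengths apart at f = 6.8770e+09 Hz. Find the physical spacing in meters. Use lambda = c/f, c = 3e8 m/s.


lambda = c / f = 3.0000e+08 / 6.8770e+09 = 0.04362367 m
d = 0.63900 * 0.04362367 = 0.02788 m

0.02788 m


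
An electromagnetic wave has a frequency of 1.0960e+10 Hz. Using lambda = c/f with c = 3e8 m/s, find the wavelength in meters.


lambda = c / f = 3.0000e+08 / 1.0960e+10 = 0.02737 m

0.02737 m


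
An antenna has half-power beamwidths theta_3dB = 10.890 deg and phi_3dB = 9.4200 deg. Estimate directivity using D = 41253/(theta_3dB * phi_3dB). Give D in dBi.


D_linear = 41253 / (10.890 * 9.4200) = 402.1395
D_dBi = 10 * log10(402.1395) = 26.04 dBi

26.04 dBi


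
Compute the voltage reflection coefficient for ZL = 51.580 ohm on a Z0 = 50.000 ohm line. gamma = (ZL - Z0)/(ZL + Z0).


gamma = (51.580 - 50.000) / (51.580 + 50.000) = 0.01555

0.01555


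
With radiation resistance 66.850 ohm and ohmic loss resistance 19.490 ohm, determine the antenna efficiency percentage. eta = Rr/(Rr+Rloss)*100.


eta = 66.850 / (66.850 + 19.490) * 100 = 77.43%

77.43%


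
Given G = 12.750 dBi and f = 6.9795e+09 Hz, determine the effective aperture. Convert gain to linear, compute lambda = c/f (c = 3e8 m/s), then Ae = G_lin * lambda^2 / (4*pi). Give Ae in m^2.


lambda = c / f = 3.0000e+08 / 6.9795e+09 = 0.04298302 m
G_linear = 10^(12.750/10) = 18.83649
Ae = G_linear * lambda^2 / (4*pi) = 18.83649 * 0.04298302^2 / (4*pi) = 2.769e-03 m^2

2.769e-03 m^2


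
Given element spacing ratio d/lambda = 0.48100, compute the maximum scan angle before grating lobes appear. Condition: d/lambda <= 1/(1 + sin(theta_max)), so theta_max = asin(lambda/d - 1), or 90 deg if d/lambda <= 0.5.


lambda/d - 1 = 1/0.48100 - 1 = 1.079002 >= 1
d/lambda <= 0.5, so the array can scan to endfire without grating lobes: theta_max = 90 deg

90 deg


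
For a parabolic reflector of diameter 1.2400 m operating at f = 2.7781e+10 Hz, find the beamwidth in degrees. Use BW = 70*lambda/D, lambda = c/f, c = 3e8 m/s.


lambda = c / f = 3.0000e+08 / 2.7781e+10 = 0.01079875 m
BW = 70 * 0.01079875 / 1.2400 = 0.6096 deg

0.6096 deg


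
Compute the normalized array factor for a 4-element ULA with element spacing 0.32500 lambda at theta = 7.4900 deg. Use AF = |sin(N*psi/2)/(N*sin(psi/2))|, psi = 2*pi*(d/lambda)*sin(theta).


psi = 2*pi*0.32500*sin(7.4900 deg) = 0.2661857 rad
AF = |sin(4*0.2661857/2) / (4*sin(0.2661857/2))| = 0.9562

0.9562


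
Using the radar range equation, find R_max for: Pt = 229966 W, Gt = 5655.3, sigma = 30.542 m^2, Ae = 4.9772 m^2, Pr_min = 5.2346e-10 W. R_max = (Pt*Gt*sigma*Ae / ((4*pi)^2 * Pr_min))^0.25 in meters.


R^4 = 229966*5655.3*30.542*4.9772 / ((4*pi)^2 * 5.2346e-10) = 2.391655e+18
R_max = 2.391655e+18^0.25 = 39326 m

39326 m


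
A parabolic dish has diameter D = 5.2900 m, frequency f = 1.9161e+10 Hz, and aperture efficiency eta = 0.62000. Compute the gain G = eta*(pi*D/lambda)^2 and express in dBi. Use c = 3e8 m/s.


lambda = c / f = 3.0000e+08 / 1.9161e+10 = 0.01565680 m
G_linear = 0.62000 * (pi * 5.2900 / 0.01565680)^2 = 698548.8
G_dBi = 10 * log10(698548.8) = 58.44 dBi

58.44 dBi


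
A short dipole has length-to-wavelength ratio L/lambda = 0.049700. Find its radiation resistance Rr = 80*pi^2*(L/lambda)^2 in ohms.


Rr = 80 * pi^2 * (0.049700)^2 = 80 * 9.869604 * 2.470090e-03 = 1.950 ohm

1.950 ohm


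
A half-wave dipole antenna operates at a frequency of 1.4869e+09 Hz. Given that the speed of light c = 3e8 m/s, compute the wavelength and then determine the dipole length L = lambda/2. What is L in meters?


lambda = c / f = 3.0000e+08 / 1.4869e+09 = 0.2017621 m
L = lambda / 2 = 0.2017621 / 2 = 0.1009 m

0.1009 m


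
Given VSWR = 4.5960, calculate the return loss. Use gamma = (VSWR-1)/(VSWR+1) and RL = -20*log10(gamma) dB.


gamma = (4.5960 - 1) / (4.5960 + 1) = 0.6426019
RL = -20 * log10(0.6426019) = 3.841 dB

3.841 dB


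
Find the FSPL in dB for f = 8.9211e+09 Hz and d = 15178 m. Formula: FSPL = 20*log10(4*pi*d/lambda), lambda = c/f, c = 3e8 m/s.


lambda = c / f = 3.0000e+08 / 8.9211e+09 = 0.03362814 m
FSPL = 20 * log10(4*pi*15178/0.03362814) = 135.1 dB

135.1 dB


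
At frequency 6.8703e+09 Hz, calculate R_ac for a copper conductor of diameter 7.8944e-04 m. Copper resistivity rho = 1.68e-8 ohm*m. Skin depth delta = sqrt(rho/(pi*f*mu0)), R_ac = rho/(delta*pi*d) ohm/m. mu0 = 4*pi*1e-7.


delta = sqrt(1.68e-8 / (pi * 6.8703e+09 * 4*pi*1e-7)) = 7.870221e-07 m
R_ac = 1.68e-8 / (7.870221e-07 * pi * 7.8944e-04) = 8.607 ohm/m

8.607 ohm/m


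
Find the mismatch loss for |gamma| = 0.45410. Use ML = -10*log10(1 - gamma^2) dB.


ML = -10 * log10(1 - 0.45410^2) = -10 * log10(0.79379319) = 1.003 dB

1.003 dB


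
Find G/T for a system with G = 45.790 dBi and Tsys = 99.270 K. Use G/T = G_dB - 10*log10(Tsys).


G/T = 45.790 - 10*log10(99.270) = 45.790 - 19.96818 = 25.82 dB/K

25.82 dB/K


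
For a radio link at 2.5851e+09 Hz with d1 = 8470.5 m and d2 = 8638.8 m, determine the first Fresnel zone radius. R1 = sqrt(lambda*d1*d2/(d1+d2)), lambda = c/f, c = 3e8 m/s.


lambda = c / f = 3.0000e+08 / 2.5851e+09 = 0.1160497 m
R1 = sqrt(0.1160497 * 8470.5 * 8638.8 / (8470.5 + 8638.8)) = 22.28 m

22.28 m


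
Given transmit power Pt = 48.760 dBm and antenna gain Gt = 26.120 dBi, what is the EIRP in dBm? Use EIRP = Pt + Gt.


EIRP = Pt + Gt = 48.760 + 26.120 = 74.88 dBm

74.88 dBm


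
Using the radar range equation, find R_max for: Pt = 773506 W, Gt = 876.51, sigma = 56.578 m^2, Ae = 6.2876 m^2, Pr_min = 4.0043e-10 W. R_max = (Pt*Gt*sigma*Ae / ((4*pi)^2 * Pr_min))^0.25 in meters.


R^4 = 773506*876.51*56.578*6.2876 / ((4*pi)^2 * 4.0043e-10) = 3.814229e+18
R_max = 3.814229e+18^0.25 = 44193 m

44193 m


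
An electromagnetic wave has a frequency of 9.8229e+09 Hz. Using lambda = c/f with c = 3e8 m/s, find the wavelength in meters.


lambda = c / f = 3.0000e+08 / 9.8229e+09 = 0.03054 m

0.03054 m


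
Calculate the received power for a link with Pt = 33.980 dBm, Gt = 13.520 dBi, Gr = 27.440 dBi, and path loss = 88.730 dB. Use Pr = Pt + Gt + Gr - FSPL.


Pr = 33.980 + 13.520 + 27.440 - 88.730 = -13.79 dBm

-13.79 dBm


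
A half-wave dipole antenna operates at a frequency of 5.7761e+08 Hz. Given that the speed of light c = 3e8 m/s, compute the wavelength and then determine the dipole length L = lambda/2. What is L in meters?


lambda = c / f = 3.0000e+08 / 5.7761e+08 = 0.5193816 m
L = lambda / 2 = 0.5193816 / 2 = 0.2597 m

0.2597 m


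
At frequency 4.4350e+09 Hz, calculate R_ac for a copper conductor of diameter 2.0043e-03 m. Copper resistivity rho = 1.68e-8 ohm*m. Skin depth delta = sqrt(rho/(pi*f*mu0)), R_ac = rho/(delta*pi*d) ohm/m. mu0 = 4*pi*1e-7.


delta = sqrt(1.68e-8 / (pi * 4.4350e+09 * 4*pi*1e-7)) = 9.795530e-07 m
R_ac = 1.68e-8 / (9.795530e-07 * pi * 2.0043e-03) = 2.724 ohm/m

2.724 ohm/m


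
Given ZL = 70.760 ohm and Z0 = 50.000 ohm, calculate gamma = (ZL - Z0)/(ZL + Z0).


gamma = (70.760 - 50.000) / (70.760 + 50.000) = 0.1719

0.1719


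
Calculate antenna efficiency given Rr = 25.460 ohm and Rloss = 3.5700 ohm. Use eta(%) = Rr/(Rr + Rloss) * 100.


eta = 25.460 / (25.460 + 3.5700) * 100 = 87.70%

87.70%


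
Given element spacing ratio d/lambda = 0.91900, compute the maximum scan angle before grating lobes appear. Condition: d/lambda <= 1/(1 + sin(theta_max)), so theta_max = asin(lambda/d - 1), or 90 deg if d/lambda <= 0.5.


lambda/d - 1 = 1/0.91900 - 1 = 0.08813928
theta_max = asin(0.08813928) = 5.057 deg

5.057 deg


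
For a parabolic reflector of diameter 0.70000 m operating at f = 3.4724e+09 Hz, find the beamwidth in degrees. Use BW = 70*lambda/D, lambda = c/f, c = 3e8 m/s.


lambda = c / f = 3.0000e+08 / 3.4724e+09 = 0.08639558 m
BW = 70 * 0.08639558 / 0.70000 = 8.640 deg

8.640 deg


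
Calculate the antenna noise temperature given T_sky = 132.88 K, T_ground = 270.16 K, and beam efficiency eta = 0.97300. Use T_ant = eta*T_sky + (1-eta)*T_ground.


T_ant = 0.97300 * 132.88 + (1 - 0.97300) * 270.16 = 136.6 K

136.6 K


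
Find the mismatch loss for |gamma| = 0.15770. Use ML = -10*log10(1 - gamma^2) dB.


ML = -10 * log10(1 - 0.15770^2) = -10 * log10(0.97513071) = 0.1094 dB

0.1094 dB


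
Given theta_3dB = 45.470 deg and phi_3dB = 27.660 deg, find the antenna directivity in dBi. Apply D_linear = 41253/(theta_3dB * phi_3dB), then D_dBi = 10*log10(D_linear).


D_linear = 41253 / (45.470 * 27.660) = 32.80034
D_dBi = 10 * log10(32.80034) = 15.16 dBi

15.16 dBi


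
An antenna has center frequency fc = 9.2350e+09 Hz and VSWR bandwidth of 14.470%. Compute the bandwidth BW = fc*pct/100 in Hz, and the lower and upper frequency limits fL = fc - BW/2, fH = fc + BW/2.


BW = 9.2350e+09 * 14.470/100 = 1.336304e+09 Hz
fL = 9.2350e+09 - 1.336304e+09/2 = 8.567e+09 Hz
fH = 9.2350e+09 + 1.336304e+09/2 = 9.903e+09 Hz

BW=1.336e+09 Hz, fL=8.567e+09 Hz, fH=9.903e+09 Hz


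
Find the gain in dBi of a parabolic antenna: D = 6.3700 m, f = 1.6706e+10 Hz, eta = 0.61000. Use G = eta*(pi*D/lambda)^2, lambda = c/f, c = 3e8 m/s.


lambda = c / f = 3.0000e+08 / 1.6706e+10 = 0.01795762 m
G_linear = 0.61000 * (pi * 6.3700 / 0.01795762)^2 = 757549.3
G_dBi = 10 * log10(757549.3) = 58.79 dBi

58.79 dBi


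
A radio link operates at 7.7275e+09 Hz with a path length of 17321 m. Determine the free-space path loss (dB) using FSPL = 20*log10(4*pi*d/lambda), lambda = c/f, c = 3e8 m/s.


lambda = c / f = 3.0000e+08 / 7.7275e+09 = 0.03882239 m
FSPL = 20 * log10(4*pi*17321/0.03882239) = 135.0 dB

135.0 dB


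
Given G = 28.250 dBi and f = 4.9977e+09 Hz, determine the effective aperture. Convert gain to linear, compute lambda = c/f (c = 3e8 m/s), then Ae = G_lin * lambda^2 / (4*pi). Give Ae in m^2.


lambda = c / f = 3.0000e+08 / 4.9977e+09 = 0.06002761 m
G_linear = 10^(28.250/10) = 668.3439
Ae = G_linear * lambda^2 / (4*pi) = 668.3439 * 0.06002761^2 / (4*pi) = 0.1916 m^2

0.1916 m^2


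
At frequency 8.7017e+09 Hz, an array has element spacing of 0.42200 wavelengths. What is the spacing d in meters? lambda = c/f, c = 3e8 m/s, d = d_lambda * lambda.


lambda = c / f = 3.0000e+08 / 8.7017e+09 = 0.03447602 m
d = 0.42200 * 0.03447602 = 0.01455 m

0.01455 m


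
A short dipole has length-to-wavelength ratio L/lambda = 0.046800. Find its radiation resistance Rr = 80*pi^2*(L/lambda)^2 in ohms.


Rr = 80 * pi^2 * (0.046800)^2 = 80 * 9.869604 * 2.190240e-03 = 1.729 ohm

1.729 ohm


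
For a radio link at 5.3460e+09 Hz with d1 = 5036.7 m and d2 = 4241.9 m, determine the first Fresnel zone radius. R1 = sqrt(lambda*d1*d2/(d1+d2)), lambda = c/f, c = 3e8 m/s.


lambda = c / f = 3.0000e+08 / 5.3460e+09 = 0.05611672 m
R1 = sqrt(0.05611672 * 5036.7 * 4241.9 / (5036.7 + 4241.9)) = 11.37 m

11.37 m


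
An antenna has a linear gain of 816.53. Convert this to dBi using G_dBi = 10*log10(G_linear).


G_dBi = 10 * log10(816.53) = 29.12 dBi

29.12 dBi


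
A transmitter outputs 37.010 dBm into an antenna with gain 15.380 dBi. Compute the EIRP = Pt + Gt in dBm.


EIRP = Pt + Gt = 37.010 + 15.380 = 52.39 dBm

52.39 dBm


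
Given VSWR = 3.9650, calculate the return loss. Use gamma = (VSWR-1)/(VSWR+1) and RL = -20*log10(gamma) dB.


gamma = (3.9650 - 1) / (3.9650 + 1) = 0.5971803
RL = -20 * log10(0.5971803) = 4.478 dB

4.478 dB


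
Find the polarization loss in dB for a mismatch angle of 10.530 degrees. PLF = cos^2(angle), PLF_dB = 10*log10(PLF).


PLF_linear = cos^2(10.530 deg) = 0.9666023
PLF_dB = 10 * log10(0.9666023) = -0.1475 dB

-0.1475 dB


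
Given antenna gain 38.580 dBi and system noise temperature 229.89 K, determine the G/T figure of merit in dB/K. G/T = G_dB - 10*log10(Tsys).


G/T = 38.580 - 10*log10(229.89) = 38.580 - 23.61520 = 14.96 dB/K

14.96 dB/K


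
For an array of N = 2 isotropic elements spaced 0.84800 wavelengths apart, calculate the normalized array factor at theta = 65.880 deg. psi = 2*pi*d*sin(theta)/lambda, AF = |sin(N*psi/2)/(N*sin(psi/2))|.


psi = 2*pi*0.84800*sin(65.880 deg) = 4.862950 rad
AF = |sin(2*4.862950/2) / (2*sin(4.862950/2))| = 0.7583

0.7583


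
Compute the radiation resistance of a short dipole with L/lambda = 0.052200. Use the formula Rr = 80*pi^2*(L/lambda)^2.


Rr = 80 * pi^2 * (0.052200)^2 = 80 * 9.869604 * 2.724840e-03 = 2.151 ohm

2.151 ohm


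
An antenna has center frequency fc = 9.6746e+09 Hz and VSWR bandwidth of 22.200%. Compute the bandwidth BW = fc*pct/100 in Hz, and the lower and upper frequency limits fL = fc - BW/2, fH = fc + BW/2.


BW = 9.6746e+09 * 22.200/100 = 2.147761e+09 Hz
fL = 9.6746e+09 - 2.147761e+09/2 = 8.601e+09 Hz
fH = 9.6746e+09 + 2.147761e+09/2 = 1.075e+10 Hz

BW=2.148e+09 Hz, fL=8.601e+09 Hz, fH=1.075e+10 Hz


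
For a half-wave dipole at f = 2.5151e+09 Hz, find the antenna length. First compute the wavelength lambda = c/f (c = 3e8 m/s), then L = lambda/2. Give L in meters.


lambda = c / f = 3.0000e+08 / 2.5151e+09 = 0.1192796 m
L = lambda / 2 = 0.1192796 / 2 = 0.05964 m

0.05964 m


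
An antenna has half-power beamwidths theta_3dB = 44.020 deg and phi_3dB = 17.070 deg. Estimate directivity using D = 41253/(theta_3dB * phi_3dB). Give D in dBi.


D_linear = 41253 / (44.020 * 17.070) = 54.89995
D_dBi = 10 * log10(54.89995) = 17.40 dBi

17.40 dBi


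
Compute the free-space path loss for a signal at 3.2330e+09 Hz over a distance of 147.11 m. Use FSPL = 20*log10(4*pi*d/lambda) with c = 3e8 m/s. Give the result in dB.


lambda = c / f = 3.0000e+08 / 3.2330e+09 = 0.09279307 m
FSPL = 20 * log10(4*pi*147.11/0.09279307) = 85.99 dB

85.99 dB


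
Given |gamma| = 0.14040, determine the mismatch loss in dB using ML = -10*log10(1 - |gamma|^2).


ML = -10 * log10(1 - 0.14040^2) = -10 * log10(0.98028784) = 0.08646 dB

0.08646 dB


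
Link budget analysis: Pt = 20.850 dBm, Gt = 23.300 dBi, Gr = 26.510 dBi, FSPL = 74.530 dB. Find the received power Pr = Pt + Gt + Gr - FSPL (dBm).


Pr = 20.850 + 23.300 + 26.510 - 74.530 = -3.87 dBm

-3.87 dBm


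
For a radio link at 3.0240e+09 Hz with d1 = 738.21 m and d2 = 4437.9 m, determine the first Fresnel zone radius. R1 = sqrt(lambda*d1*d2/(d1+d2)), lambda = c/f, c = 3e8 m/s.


lambda = c / f = 3.0000e+08 / 3.0240e+09 = 0.09920635 m
R1 = sqrt(0.09920635 * 738.21 * 4437.9 / (738.21 + 4437.9)) = 7.924 m

7.924 m


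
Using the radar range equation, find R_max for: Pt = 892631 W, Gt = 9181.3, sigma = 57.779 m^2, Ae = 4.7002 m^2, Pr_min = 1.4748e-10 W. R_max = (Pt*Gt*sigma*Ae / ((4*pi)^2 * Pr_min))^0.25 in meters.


R^4 = 892631*9181.3*57.779*4.7002 / ((4*pi)^2 * 1.4748e-10) = 9.556737e+19
R_max = 9.556737e+19^0.25 = 98873 m

98873 m


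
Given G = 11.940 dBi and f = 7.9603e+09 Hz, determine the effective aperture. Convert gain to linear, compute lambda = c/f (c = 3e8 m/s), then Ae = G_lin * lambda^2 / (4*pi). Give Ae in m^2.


lambda = c / f = 3.0000e+08 / 7.9603e+09 = 0.03768702 m
G_linear = 10^(11.940/10) = 15.63148
Ae = G_linear * lambda^2 / (4*pi) = 15.63148 * 0.03768702^2 / (4*pi) = 1.767e-03 m^2

1.767e-03 m^2


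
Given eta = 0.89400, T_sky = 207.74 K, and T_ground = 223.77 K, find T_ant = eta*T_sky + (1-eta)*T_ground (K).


T_ant = 0.89400 * 207.74 + (1 - 0.89400) * 223.77 = 209.4 K

209.4 K


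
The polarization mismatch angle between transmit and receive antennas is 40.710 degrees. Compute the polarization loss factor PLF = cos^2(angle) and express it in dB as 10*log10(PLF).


PLF_linear = cos^2(40.710 deg) = 0.5745951
PLF_dB = 10 * log10(0.5745951) = -2.406 dB

-2.406 dB


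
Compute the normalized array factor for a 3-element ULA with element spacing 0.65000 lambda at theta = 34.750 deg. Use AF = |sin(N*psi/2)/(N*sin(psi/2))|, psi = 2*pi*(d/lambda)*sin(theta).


psi = 2*pi*0.65000*sin(34.750 deg) = 2.327907 rad
AF = |sin(3*2.327907/2) / (3*sin(2.327907/2))| = 0.1245

0.1245


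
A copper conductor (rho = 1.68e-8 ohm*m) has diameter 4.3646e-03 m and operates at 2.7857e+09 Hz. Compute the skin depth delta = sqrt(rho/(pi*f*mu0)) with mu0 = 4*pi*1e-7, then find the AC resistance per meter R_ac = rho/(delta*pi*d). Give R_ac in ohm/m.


delta = sqrt(1.68e-8 / (pi * 2.7857e+09 * 4*pi*1e-7)) = 1.235969e-06 m
R_ac = 1.68e-8 / (1.235969e-06 * pi * 4.3646e-03) = 0.9913 ohm/m

0.9913 ohm/m


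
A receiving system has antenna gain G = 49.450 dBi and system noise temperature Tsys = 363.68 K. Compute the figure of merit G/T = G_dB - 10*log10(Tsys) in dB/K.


G/T = 49.450 - 10*log10(363.68) = 49.450 - 25.60719 = 23.84 dB/K

23.84 dB/K


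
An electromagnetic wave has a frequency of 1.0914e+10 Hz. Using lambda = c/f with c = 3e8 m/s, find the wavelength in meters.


lambda = c / f = 3.0000e+08 / 1.0914e+10 = 0.02749 m

0.02749 m


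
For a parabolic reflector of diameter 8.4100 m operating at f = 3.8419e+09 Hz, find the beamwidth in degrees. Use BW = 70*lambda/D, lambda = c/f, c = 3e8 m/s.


lambda = c / f = 3.0000e+08 / 3.8419e+09 = 0.07808636 m
BW = 70 * 0.07808636 / 8.4100 = 0.6499 deg

0.6499 deg


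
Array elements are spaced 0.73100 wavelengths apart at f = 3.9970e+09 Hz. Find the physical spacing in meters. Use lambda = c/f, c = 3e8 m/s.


lambda = c / f = 3.0000e+08 / 3.9970e+09 = 0.07505629 m
d = 0.73100 * 0.07505629 = 0.05487 m

0.05487 m


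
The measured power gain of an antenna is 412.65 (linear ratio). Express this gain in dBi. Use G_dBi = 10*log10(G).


G_dBi = 10 * log10(412.65) = 26.16 dBi

26.16 dBi


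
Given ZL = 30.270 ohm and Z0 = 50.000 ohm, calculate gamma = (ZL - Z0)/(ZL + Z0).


gamma = (30.270 - 50.000) / (30.270 + 50.000) = -0.2458

-0.2458


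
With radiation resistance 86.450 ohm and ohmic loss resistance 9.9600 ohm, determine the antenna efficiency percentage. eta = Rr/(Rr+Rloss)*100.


eta = 86.450 / (86.450 + 9.9600) * 100 = 89.67%

89.67%


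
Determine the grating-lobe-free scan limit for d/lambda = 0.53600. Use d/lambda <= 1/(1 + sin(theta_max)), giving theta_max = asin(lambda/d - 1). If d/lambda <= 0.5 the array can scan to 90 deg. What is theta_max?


lambda/d - 1 = 1/0.53600 - 1 = 0.8656716
theta_max = asin(0.8656716) = 59.96 deg

59.96 deg


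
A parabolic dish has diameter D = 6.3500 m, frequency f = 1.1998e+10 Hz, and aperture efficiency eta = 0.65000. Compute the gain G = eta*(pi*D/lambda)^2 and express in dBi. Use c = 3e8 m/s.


lambda = c / f = 3.0000e+08 / 1.1998e+10 = 0.02500417 m
G_linear = 0.65000 * (pi * 6.3500 / 0.02500417)^2 = 413747.8
G_dBi = 10 * log10(413747.8) = 56.17 dBi

56.17 dBi


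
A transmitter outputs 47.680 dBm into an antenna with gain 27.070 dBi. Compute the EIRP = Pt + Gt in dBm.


EIRP = Pt + Gt = 47.680 + 27.070 = 74.75 dBm

74.75 dBm


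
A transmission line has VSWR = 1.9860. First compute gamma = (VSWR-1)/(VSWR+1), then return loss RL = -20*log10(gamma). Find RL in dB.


gamma = (1.9860 - 1) / (1.9860 + 1) = 0.3302076
RL = -20 * log10(0.3302076) = 9.624 dB

9.624 dB


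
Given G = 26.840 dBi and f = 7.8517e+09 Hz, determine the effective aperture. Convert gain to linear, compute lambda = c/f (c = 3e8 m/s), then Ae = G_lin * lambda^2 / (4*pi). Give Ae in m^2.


lambda = c / f = 3.0000e+08 / 7.8517e+09 = 0.03820829 m
G_linear = 10^(26.840/10) = 483.0588
Ae = G_linear * lambda^2 / (4*pi) = 483.0588 * 0.03820829^2 / (4*pi) = 0.05612 m^2

0.05612 m^2


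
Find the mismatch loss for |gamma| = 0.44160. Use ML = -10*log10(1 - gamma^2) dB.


ML = -10 * log10(1 - 0.44160^2) = -10 * log10(0.80498944) = 0.9421 dB

0.9421 dB


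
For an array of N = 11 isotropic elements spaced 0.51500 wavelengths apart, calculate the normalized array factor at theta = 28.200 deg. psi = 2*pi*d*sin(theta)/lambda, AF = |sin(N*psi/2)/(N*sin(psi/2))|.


psi = 2*pi*0.51500*sin(28.200 deg) = 1.529099 rad
AF = |sin(11*1.529099/2) / (11*sin(1.529099/2))| = 0.1115

0.1115


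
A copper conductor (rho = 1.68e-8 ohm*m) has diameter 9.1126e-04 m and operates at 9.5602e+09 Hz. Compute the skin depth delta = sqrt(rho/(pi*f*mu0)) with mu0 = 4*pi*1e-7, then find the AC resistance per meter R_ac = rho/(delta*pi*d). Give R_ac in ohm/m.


delta = sqrt(1.68e-8 / (pi * 9.5602e+09 * 4*pi*1e-7)) = 6.671773e-07 m
R_ac = 1.68e-8 / (6.671773e-07 * pi * 9.1126e-04) = 8.796 ohm/m

8.796 ohm/m


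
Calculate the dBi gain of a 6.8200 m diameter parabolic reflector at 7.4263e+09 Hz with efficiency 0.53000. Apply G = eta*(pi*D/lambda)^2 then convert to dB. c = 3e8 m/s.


lambda = c / f = 3.0000e+08 / 7.4263e+09 = 0.04039697 m
G_linear = 0.53000 * (pi * 6.8200 / 0.04039697)^2 = 149089.4
G_dBi = 10 * log10(149089.4) = 51.73 dBi

51.73 dBi


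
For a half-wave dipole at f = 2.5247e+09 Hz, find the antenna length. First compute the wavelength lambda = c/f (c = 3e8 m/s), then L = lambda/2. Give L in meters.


lambda = c / f = 3.0000e+08 / 2.5247e+09 = 0.1188260 m
L = lambda / 2 = 0.1188260 / 2 = 0.05941 m

0.05941 m


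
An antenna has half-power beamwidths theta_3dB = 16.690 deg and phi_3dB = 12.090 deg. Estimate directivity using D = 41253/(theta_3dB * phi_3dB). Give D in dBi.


D_linear = 41253 / (16.690 * 12.090) = 204.4433
D_dBi = 10 * log10(204.4433) = 23.11 dBi

23.11 dBi


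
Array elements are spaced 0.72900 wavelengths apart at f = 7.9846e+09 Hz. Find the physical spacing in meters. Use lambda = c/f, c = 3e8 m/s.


lambda = c / f = 3.0000e+08 / 7.9846e+09 = 0.03757233 m
d = 0.72900 * 0.03757233 = 0.02739 m

0.02739 m


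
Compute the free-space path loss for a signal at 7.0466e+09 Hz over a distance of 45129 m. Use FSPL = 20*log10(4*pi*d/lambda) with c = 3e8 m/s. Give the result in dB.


lambda = c / f = 3.0000e+08 / 7.0466e+09 = 0.04257372 m
FSPL = 20 * log10(4*pi*45129/0.04257372) = 142.5 dB

142.5 dB


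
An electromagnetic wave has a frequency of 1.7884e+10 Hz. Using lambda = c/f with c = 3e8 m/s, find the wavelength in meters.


lambda = c / f = 3.0000e+08 / 1.7884e+10 = 0.01677 m

0.01677 m


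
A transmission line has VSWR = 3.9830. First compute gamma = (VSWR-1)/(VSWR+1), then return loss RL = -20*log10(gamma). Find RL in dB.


gamma = (3.9830 - 1) / (3.9830 + 1) = 0.5986354
RL = -20 * log10(0.5986354) = 4.457 dB

4.457 dB


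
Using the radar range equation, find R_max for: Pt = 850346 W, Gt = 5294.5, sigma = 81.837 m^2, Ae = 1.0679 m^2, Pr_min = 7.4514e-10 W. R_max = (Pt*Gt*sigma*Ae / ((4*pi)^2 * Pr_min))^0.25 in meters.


R^4 = 850346*5294.5*81.837*1.0679 / ((4*pi)^2 * 7.4514e-10) = 3.343823e+18
R_max = 3.343823e+18^0.25 = 42762 m

42762 m


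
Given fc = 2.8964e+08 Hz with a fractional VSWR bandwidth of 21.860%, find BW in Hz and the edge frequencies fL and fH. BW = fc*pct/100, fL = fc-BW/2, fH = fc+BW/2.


BW = 2.8964e+08 * 21.860/100 = 6.331530e+07 Hz
fL = 2.8964e+08 - 6.331530e+07/2 = 2.580e+08 Hz
fH = 2.8964e+08 + 6.331530e+07/2 = 3.213e+08 Hz

BW=6.332e+07 Hz, fL=2.580e+08 Hz, fH=3.213e+08 Hz


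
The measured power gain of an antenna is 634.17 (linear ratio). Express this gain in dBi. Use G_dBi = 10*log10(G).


G_dBi = 10 * log10(634.17) = 28.02 dBi

28.02 dBi


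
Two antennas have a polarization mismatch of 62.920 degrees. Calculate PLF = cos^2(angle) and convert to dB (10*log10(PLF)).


PLF_linear = cos^2(62.920 deg) = 0.2072381
PLF_dB = 10 * log10(0.2072381) = -6.835 dB

-6.835 dB


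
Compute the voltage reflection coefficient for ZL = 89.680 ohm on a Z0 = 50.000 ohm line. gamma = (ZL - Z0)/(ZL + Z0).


gamma = (89.680 - 50.000) / (89.680 + 50.000) = 0.2841

0.2841


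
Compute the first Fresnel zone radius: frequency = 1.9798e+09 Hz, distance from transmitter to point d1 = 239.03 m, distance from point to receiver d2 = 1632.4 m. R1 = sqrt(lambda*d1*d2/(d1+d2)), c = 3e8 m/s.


lambda = c / f = 3.0000e+08 / 1.9798e+09 = 0.1515305 m
R1 = sqrt(0.1515305 * 239.03 * 1632.4 / (239.03 + 1632.4)) = 5.621 m

5.621 m


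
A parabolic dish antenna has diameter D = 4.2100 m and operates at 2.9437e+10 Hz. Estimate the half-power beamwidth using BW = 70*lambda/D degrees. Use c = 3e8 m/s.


lambda = c / f = 3.0000e+08 / 2.9437e+10 = 0.01019126 m
BW = 70 * 0.01019126 / 4.2100 = 0.1695 deg

0.1695 deg


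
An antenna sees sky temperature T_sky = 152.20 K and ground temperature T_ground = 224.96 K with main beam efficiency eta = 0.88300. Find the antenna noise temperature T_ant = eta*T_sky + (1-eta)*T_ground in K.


T_ant = 0.88300 * 152.20 + (1 - 0.88300) * 224.96 = 160.7 K

160.7 K


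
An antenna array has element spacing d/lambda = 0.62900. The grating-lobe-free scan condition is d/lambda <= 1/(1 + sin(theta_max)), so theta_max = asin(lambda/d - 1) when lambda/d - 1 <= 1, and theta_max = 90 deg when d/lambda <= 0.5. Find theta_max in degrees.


lambda/d - 1 = 1/0.62900 - 1 = 0.5898251
theta_max = asin(0.5898251) = 36.14 deg

36.14 deg


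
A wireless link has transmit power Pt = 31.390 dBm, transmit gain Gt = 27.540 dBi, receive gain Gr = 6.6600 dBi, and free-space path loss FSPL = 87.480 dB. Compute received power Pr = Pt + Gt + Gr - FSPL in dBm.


Pr = 31.390 + 27.540 + 6.6600 - 87.480 = -21.89 dBm

-21.89 dBm


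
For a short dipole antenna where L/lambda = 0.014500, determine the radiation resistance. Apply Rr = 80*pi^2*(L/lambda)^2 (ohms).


Rr = 80 * pi^2 * (0.014500)^2 = 80 * 9.869604 * 2.102500e-04 = 0.1660 ohm

0.1660 ohm


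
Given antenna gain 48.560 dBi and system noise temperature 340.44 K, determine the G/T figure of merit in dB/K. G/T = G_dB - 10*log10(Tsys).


G/T = 48.560 - 10*log10(340.44) = 48.560 - 25.32041 = 23.24 dB/K

23.24 dB/K


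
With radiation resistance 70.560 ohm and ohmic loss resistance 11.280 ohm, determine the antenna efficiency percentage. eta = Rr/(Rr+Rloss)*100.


eta = 70.560 / (70.560 + 11.280) * 100 = 86.22%

86.22%


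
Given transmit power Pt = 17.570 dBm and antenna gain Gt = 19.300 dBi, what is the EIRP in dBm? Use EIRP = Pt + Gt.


EIRP = Pt + Gt = 17.570 + 19.300 = 36.87 dBm

36.87 dBm


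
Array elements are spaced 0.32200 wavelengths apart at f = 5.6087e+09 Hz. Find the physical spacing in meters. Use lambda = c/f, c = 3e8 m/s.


lambda = c / f = 3.0000e+08 / 5.6087e+09 = 0.05348833 m
d = 0.32200 * 0.05348833 = 0.01722 m

0.01722 m


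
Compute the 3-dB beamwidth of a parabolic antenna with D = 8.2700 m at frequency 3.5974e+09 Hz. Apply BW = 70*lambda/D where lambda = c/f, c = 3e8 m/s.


lambda = c / f = 3.0000e+08 / 3.5974e+09 = 0.08339356 m
BW = 70 * 0.08339356 / 8.2700 = 0.7059 deg

0.7059 deg


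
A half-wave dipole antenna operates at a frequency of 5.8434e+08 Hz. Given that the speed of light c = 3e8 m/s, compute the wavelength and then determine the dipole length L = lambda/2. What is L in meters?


lambda = c / f = 3.0000e+08 / 5.8434e+08 = 0.5133997 m
L = lambda / 2 = 0.5133997 / 2 = 0.2567 m

0.2567 m
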